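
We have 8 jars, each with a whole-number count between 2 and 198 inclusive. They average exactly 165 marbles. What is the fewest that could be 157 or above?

2

The total is 8 × 165 = 1320.
Suppose at most 8 − j of them reach 157; then j values are ≤ 156 and the rest ≤ 198.
The total is then ≤ 156·j + 198·(8 − j) = 1584 − 42j. For this to be ≥ 1320 we need j ≤ 6, so at least 8 − 6 = 2 must reach 157.
Exactly 2 works: 2 values at 198 and 6 at 156 total 1332; lower one of the high values by 12 (still ≥ 157) to hit 1320.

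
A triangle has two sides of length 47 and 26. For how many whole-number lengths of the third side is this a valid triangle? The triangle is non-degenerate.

The triangle inequality gives |47 − 26| < c < 47 + 26, i.e. 21 < c < 73.
So c can be any integer from 22 to 72: 51 values.

51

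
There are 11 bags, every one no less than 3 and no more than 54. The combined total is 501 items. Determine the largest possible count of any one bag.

To make one bag as large as possible, make the other 10 as small as possible.
The other 10 contribute at least 10 × 3 = 30, leaving at most 501 − 30 = 471.
But each bag is capped at 54, so the maximum is 54.
Achievable: one at 54 and the other 10 totalling 447, which fits since 10 × 3 ≤ 447 ≤ 10 × 54.

54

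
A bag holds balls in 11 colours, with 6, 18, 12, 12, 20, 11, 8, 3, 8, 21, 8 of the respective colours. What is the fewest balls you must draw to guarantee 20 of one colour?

In the worst case you take as many as possible of each colour without reaching 20: 6 + 18 + 12 + 12 + 19 + 11 + 8 + 3 + 8 + 19 + 8 = 124.
The next one must give 20 of some colour, so 124 + 1 = 125.

125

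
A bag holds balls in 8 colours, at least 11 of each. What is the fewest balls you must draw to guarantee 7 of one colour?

You could draw 6 of every colour without reaching 7 of any — 48 in all.
One more forces 7 of some colour, so 48 + 1 = 49.

49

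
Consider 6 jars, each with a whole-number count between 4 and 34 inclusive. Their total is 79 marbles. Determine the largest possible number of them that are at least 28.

With k values at 28 or above and the rest at least 4, the sum is at least 24 + 24k.
Since the sum is 79, we need 24k ≤ 55, i.e. k ≤ 2.
k = 2 is achieved by 2 values at 28 and 4 at 4, total 72; add 7 to one value (staying below 28) to reach 79.

2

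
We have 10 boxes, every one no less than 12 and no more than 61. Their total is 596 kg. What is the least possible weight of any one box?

47

Minimizing one value means maximizing the remaining 9.
The other 9 contribute at most 9 × 61 = 549, leaving at least 596 − 549 = 47.
Since 47 ≥ 12, this is achievable: one at 47 and 9 at 61.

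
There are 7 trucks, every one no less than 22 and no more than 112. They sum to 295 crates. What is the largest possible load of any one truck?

Maximizing one value means minimizing the remaining 6.
The other 6 contribute at least 6 × 22 = 132, leaving at most 295 − 132 = 163.
But each truck is capped at 112, so the maximum is 112.
Achievable: one at 112 and the other 6 totalling 183, which fits since 6 × 22 ≤ 183 ≤ 6 × 112.

112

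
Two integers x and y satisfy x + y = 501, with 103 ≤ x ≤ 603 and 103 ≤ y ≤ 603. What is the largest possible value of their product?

62750

For a fixed sum, the product xy is largest when x and y are as close as possible.
Taking x = 250 and y = 251 (both in [103, 603]) gives xy = 62750.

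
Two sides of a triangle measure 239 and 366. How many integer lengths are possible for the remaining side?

477

The triangle inequality gives |239 − 366| < c < 239 + 366, i.e. 127 < c < 605.
So c can be any integer from 128 to 604: 477 values.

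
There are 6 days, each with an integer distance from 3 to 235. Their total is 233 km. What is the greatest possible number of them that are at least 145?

With k values at 145 or above and the rest at least 3, the sum is at least 18 + 142k.
Since the sum is 233, we need 142k ≤ 215, i.e. k ≤ 1.
k = 1 is achieved by 1 value at 145 and 5 at 3, total 160; add 73 to one value (staying below 145) to reach 233.

1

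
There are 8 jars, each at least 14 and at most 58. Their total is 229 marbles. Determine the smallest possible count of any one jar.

14

To make one jar as small as possible, make the other 7 as large as possible.
The other 7 can take up 7 × 58 = 406 ≥ 229 − 14, so one jar can sit at its floor of 14.
Achievable: one at 14 and the other 7 totalling 215, which fits since 7 × 14 ≤ 215 ≤ 7 × 58.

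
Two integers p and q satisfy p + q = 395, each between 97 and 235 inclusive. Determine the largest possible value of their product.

39006

With p + q fixed, pq peaks when the two are closest together.
Taking p = 197 and q = 198 (both in [97, 235]) gives pq = 39006.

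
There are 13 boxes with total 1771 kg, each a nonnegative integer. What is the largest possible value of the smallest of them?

136

The 13 values sum to 1771, so their minimum is at most ⌊1771/13⌋ = 136.
Taking 10 copies of 136 and 3 copies of 137 gives exactly 1771, so 136 is attained.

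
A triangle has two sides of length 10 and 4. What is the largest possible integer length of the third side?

The third side must be less than 10 + 4 = 14.
The largest integer below 14 is 13.

13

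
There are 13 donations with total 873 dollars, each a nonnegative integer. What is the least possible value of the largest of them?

68

The 13 values sum to 873, so their maximum is at least ⌈873/13⌉ = 68.
Equality holds with 2 values of 68 and 11 values of 67.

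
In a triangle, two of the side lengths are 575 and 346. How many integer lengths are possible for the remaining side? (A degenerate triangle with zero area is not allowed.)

691

The triangle inequality gives |575 − 346| < c < 575 + 346, i.e. 229 < c < 921.
So c can be any integer from 230 to 920: 691 values.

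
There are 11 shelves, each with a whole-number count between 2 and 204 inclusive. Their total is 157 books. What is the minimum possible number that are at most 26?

If only k of them are at most 26, the other 11 − k are at least 27, so the total is at least (11 − k)·27 + k·2.
This is ≤ 157, so (11 − k)·27 + 2k ≤ 157, which gives k ≥ 6.
Exactly 6 works: 6 values at 2 and 5 at 27 total 147; raise one of the low values by 10 (still ≤ 26) to hit 157.

6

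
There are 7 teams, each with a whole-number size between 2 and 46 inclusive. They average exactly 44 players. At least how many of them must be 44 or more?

3

The total is 7 × 44 = 308.
Suppose at most 7 − j of them reach 44; then j values are ≤ 43 and the rest ≤ 46.
The total is then ≤ 43·j + 46·(7 − j) = 322 − 3j. For this to be ≥ 308 we need j ≤ 4, so at least 7 − 4 = 3 must reach 44.
Exactly 3 works: 3 values at 46 and 4 at 43 total 310; lower one of the high values by 2 (still ≥ 44) to hit 308.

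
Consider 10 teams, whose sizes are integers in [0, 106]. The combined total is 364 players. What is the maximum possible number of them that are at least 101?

3

With k values at 101 or above and the rest at least 0, the sum is at least 0 + 101k.
Since the sum is 364, we need 101k ≤ 364, i.e. k ≤ 3.
k = 3 is achieved by 3 values at 101 and 7 at 0, total 303; add 61 to one value (staying below 101) to reach 364.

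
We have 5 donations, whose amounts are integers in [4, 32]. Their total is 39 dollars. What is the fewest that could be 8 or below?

Each value above 8 is at least 9, contributing at least 9 − 4 = 5 above the floor 4.
The sum exceeds the floor total 20 by 19, so at most ⌊19/5⌋ = 3 exceed 8, and at least 2 are ≤ 8.
Exactly 2 works: 2 values at 4 and 3 at 9 total 35; raise one of the low values by 4 (still ≤ 8) to hit 39.

2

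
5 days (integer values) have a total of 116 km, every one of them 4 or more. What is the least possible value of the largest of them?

If every one of the 5 were at most 23, the total would be at most 5 × 23 = 115 < 116.
Taking 4 copies of 23 and 1 copy of 24 gives exactly 116, so 24 is attained.

24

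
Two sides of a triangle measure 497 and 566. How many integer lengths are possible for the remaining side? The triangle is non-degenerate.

993

The triangle inequality gives |497 − 566| < c < 497 + 566, i.e. 69 < c < 1063.
So c can be any integer from 70 to 1062: 993 values.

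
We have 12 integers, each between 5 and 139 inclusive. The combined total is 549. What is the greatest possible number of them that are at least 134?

3

Suppose k of them are at least 134. Those contribute at least 134 each and the other 12 − k at least 5 each.
So the total is at least 134k + 5(12 − k) = 60 + 129k. This must be ≤ 549, giving k ≤ 3.
k = 3 is achieved by 3 values at 134 and 9 at 5, total 447; add 102 to one value (staying below 134) to reach 549.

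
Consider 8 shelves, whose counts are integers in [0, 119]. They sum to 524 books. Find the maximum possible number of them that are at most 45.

5

Each value at 45 or below falls at least 119 − 45 = 74 short of the ceiling 119.
The ceiling total is 8 × 119 = 952, and we need 524, so at most ⌊(952 − 524)/74⌋ = 5 can be that low.
k = 5 is achieved by 5 values at 45 and 3 at 119, total 582; lower one of the 119's by 58 (still > 45) to reach 524.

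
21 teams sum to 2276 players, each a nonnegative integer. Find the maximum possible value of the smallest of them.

108

If every one of the 21 were at least 109, the total would be at least 21 × 109 = 2289 > 2276.
Achievable: 13 of them at 108 and 8 at 109 total 2276.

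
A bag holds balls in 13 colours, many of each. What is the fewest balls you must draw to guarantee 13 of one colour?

You could draw 12 of every colour without reaching 13 of any — 156 in all.
One more forces 13 of some colour, so 156 + 1 = 157.

157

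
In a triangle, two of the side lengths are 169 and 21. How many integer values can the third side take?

The triangle inequality gives |169 − 21| < c < 169 + 21, i.e. 148 < c < 190.
So c can be any integer from 149 to 189: 41 values.

41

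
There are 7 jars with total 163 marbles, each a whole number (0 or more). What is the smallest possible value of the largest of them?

24

The average is 163/7 > 23, so not all 7 can be 23 or less; the largest is ≥ 24.
Equality holds with 2 values of 24 and 5 values of 23.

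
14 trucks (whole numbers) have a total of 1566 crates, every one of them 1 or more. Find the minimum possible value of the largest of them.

112

Some value must be at least ⌈1566/14⌉ = 112, since 14 × 111 = 1554 < 1566.
Taking 2 copies of 111 and 12 copies of 112 gives exactly 1566, so 112 is attained.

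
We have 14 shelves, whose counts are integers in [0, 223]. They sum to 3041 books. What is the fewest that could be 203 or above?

If only k of them are at least 203, the other 14 − k are at most 202, so the total is at most k·223 + (14 − k)·202.
This must reach 3041, so k·223 + (14 − k)·202 ≥ 3041, giving k ≥ 11.
Exactly 11 works: 11 values at 223 and 3 at 202 total 3059; lower one of the high values by 18 (still ≥ 203) to hit 3041.

11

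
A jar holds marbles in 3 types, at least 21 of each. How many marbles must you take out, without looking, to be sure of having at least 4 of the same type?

10

In the worst case you draw 3 of each of the 3 types: 3 × 3 = 9.
One more forces 4 of some type, so 9 + 1 = 10.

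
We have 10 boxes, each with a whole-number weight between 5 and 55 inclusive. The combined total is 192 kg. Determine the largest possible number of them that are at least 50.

If k of the values are ≥ 50, the total is ≥ 50k + 5(10 − k).
Setting 50k + 5(10 − k) ≤ 192 gives 45k ≤ 142, so k ≤ 3.
k = 3 is achieved by 3 values at 50 and 7 at 5, total 185; add 7 to one value (staying below 50) to reach 192.

3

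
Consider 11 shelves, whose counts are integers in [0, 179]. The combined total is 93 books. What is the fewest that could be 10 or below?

3

If only k of them are at most 10, the other 11 − k are at least 11, so the total is at least (11 − k)·11 + k·0.
This is ≤ 93, so (11 − k)·11 + 0k ≤ 93, which gives k ≥ 3.
Exactly 3 works: 3 values at 0 and 8 at 11 total 88; raise one of the low values by 5 (still ≤ 10) to hit 93.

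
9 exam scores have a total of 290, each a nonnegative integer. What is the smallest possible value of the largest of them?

The 9 values sum to 290, so their maximum is at least ⌈290/9⌉ = 33.
Achievable: 2 of them at 33 and 7 at 32 total 290.

33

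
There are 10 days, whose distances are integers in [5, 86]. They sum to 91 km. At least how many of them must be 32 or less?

9

Each value above 32 is at least 33, contributing at least 33 − 5 = 28 above the floor 5.
The sum exceeds the floor total 50 by 41, so at most ⌊41/28⌋ = 1 exceed 32, and at least 9 are ≤ 32.
Exactly 9 works: 9 values at 5 and 1 at 33 total 78; raise one of the low values by 13 (still ≤ 32) to hit 91.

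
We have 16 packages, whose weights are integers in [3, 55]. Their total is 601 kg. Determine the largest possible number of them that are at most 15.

6

Each value at 15 or below falls at least 55 − 15 = 40 short of the ceiling 55.
The ceiling total is 16 × 55 = 880, and we need 601, so at most ⌊(880 − 601)/40⌋ = 6 can be that low.
k = 6 is achieved by 6 values at 15 and 10 at 55, total 640; lower one of the 55's by 39 (still > 15) to reach 601.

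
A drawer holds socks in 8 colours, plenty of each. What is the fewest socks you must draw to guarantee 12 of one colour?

89

You could draw 11 of every colour without reaching 12 of any — 88 in all.
One more forces 12 of some colour, so 88 + 1 = 89.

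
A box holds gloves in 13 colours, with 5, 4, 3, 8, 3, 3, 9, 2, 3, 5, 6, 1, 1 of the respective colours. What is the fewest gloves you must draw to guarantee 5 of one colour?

In the worst case you take as many as possible of each colour without reaching 5: 4 + 4 + 3 + 4 + 3 + 3 + 4 + 2 + 3 + 4 + 4 + 1 + 1 = 40.
The next one must give 5 of some colour, so 40 + 1 = 41.

41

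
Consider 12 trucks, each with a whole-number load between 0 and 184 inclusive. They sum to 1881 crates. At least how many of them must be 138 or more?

6

If only k of them are at least 138, the other 12 − k are at most 137, so the total is at most k·184 + (12 − k)·137.
This must reach 1881, so k·184 + (12 − k)·137 ≥ 1881, giving k ≥ 6.
Exactly 6 works: 6 values at 184 and 6 at 137 total 1926; lower one of the high values by 45 (still ≥ 138) to hit 1881.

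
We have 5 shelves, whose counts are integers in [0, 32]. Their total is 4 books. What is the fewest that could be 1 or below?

Let j be the number exceeding 1. Then the total is ≥ 2·j + 0·(5 − j) = 0 + 2j.
So 2j ≤ 4 and j ≤ 2; hence at least 5 − 2 = 3 are ≤ 1.
Exactly 3 works: 3 values at 0 and 2 at 2 total 4.

3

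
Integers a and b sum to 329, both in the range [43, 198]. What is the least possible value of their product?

25938

For a fixed sum, ab is smallest when a and b are as far apart as possible.
At the endpoint a = 131, b = 329 − 131 = 198, so ab = 131 × 198 = 25938.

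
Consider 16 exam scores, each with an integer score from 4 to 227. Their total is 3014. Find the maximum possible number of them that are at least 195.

15

Suppose k of them are at least 195. Those contribute at least 195 each and the other 16 − k at least 4 each.
So the total is at least 195k + 4(16 − k) = 64 + 191k. This must be ≤ 3014, giving k ≤ 15.
k = 15 is achieved by 15 values at 195 and 1 at 4, total 2929; add 85 to one value (staying below 195) to reach 3014.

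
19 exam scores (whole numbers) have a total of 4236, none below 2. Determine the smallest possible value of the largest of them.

223

The average is 4236/19 > 222, so not all 19 can be 222 or less; the largest is ≥ 223.
Taking 1 copy of 222 and 18 copies of 223 gives exactly 4236, so 223 is attained.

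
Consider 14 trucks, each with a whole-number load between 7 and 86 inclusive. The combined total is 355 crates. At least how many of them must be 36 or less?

Each value above 36 is at least 37, contributing at least 37 − 7 = 30 above the floor 7.
The sum exceeds the floor total 98 by 257, so at most ⌊257/30⌋ = 8 exceed 36, and at least 6 are ≤ 36.
Exactly 6 works: 6 values at 7 and 8 at 37 total 338; raise one of the low values by 17 (still ≤ 36) to hit 355.

6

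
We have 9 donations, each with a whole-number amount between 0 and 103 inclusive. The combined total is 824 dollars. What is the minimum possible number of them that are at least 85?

Each value short of 85 is at most 84, costing at least 103 − 84 = 19 against the maximum total of 927.
We can afford to lose at most 927 − 824 = 103, so at most ⌊103/19⌋ = 5 fall short, and at least 4 are ≥ 85.
Exactly 4 works: 4 values at 103 and 5 at 84 total 832; lower one of the high values by 8 (still ≥ 85) to hit 824.

4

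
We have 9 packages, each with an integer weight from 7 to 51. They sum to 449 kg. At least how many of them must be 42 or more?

Each value short of 42 is at most 41, costing at least 51 − 41 = 10 against the maximum total of 459.
We can afford to lose at most 459 − 449 = 10, so at most ⌊10/10⌋ = 1 fall short, and at least 8 are ≥ 42.
Exactly 8 works: 8 values at 51 and 1 at 41 total 449.

8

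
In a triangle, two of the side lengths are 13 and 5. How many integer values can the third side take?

The triangle inequality gives |13 − 5| < c < 13 + 5, i.e. 8 < c < 18.
So c can be any integer from 9 to 17: 9 values.

9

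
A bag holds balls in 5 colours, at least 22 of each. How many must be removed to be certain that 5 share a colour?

21

You could draw 4 of every colour without reaching 5 of any — 20 in all.
One more forces 5 of some colour, so 20 + 1 = 21.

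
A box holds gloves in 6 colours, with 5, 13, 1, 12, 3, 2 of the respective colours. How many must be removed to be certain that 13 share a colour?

In the worst case you take as many as possible of each colour without reaching 13: 5 + 12 + 1 + 12 + 3 + 2 = 35.
The next one must give 13 of some colour, so 35 + 1 = 36.

36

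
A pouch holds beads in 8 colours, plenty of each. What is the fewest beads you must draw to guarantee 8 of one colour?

57

You could draw 7 of every colour without reaching 8 of any — 56 in all.
One more forces 8 of some colour, so 56 + 1 = 57.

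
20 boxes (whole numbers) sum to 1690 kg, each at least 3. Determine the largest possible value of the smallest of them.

If every one of the 20 were at least 85, the total would be at least 20 × 85 = 1700 > 1690.
Equality holds with 10 values of 84 and 10 values of 85.

84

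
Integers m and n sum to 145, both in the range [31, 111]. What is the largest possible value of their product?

mn = m(145 − m) is maximized when m is as near 145/2 as the bounds allow.
Taking m = 72 and n = 73 (both in [31, 111]) gives mn = 5256.

5256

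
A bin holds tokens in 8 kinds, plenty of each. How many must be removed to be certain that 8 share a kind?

You could draw 7 of every kind without reaching 8 of any — 56 in all.
One more forces 8 of some kind, so 56 + 1 = 57.

57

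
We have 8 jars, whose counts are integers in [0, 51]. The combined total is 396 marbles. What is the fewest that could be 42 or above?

7

If only k of them are at least 42, the other 8 − k are at most 41, so the total is at most k·51 + (8 − k)·41.
This must reach 396, so k·51 + (8 − k)·41 ≥ 396, giving k ≥ 7.
Exactly 7 works: 7 values at 51 and 1 at 41 total 398; lower one of the high values by 2 (still ≥ 42) to hit 396.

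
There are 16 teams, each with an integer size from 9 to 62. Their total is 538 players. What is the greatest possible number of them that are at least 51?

9

If k of the values are ≥ 51, the total is ≥ 51k + 9(16 − k).
Setting 51k + 9(16 − k) ≤ 538 gives 42k ≤ 394, so k ≤ 9.
k = 9 is achieved by 9 values at 51 and 7 at 9, total 522; add 16 to one value (staying below 51) to reach 538.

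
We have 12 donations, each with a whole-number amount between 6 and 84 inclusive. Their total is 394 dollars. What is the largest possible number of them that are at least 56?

With k values at 56 or above and the rest at least 6, the sum is at least 72 + 50k.
Since the sum is 394, we need 50k ≤ 322, i.e. k ≤ 6.
k = 6 is achieved by 6 values at 56 and 6 at 6, total 372; add 22 to one value (staying below 56) to reach 394.

6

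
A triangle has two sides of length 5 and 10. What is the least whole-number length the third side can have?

The third side must exceed |5 − 10| = 5.
The smallest integer above 5 is 6.

6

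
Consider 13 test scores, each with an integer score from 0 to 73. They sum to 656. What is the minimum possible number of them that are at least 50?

1

Each value short of 50 is at most 49, costing at least 73 − 49 = 24 against the maximum total of 949.
We can afford to lose at most 949 − 656 = 293, so at most ⌊293/24⌋ = 12 fall short, and at least 1 are ≥ 50.
Exactly 1 works: 1 value at 73 and 12 at 49 total 661; lower one of the high values by 5 (still ≥ 50) to hit 656.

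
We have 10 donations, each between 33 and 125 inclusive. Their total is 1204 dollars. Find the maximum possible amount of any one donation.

To make one donation as large as possible, make the other 9 as small as possible.
The other 9 contribute at least 9 × 33 = 297, leaving at most 1204 − 297 = 907.
But each donation is capped at 125, so the maximum is 125.
Achievable: one at 125 and the other 9 totalling 1079, which fits since 9 × 33 ≤ 1079 ≤ 9 × 125.

125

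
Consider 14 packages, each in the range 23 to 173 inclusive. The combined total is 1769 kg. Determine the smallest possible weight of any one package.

23

To make one package as small as possible, make the other 13 as large as possible.
The other 13 can take up 13 × 173 = 2249 ≥ 1769 − 23, so one package can sit at its floor of 23.
Achievable: one at 23 and the other 13 totalling 1746, which fits since 13 × 23 ≤ 1746 ≤ 13 × 173.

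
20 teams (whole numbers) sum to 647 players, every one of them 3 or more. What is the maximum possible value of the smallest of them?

The 20 values sum to 647, so their minimum is at most ⌊647/20⌋ = 32.
Equality holds with 13 values of 32 and 7 values of 33.

32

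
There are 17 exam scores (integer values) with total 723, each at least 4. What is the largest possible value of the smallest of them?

42

The 17 values sum to 723, so their minimum is at most ⌊723/17⌋ = 42.
Taking 8 copies of 42 and 9 copies of 43 gives exactly 723, so 42 is attained.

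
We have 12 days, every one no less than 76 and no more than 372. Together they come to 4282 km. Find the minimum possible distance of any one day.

190

To make one day as small as possible, make the other 11 as large as possible.
The other 11 contribute at most 11 × 372 = 4092, leaving at least 4282 − 4092 = 190.
Since 190 ≥ 76, this is achievable: one at 190 and 11 at 372.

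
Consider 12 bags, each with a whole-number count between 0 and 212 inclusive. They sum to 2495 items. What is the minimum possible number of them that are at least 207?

4

Suppose at most 12 − j of them reach 207; then j values are ≤ 206 and the rest ≤ 212.
The total is then ≤ 206·j + 212·(12 − j) = 2544 − 6j. For this to be ≥ 2495 we need j ≤ 8, so at least 12 − 8 = 4 must reach 207.
Exactly 4 works: 4 values at 212 and 8 at 206 total 2496; lower one of the high values by 1 (still ≥ 207) to hit 2495.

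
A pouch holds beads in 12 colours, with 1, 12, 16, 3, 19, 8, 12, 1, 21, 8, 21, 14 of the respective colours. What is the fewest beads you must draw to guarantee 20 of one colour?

In the worst case you take as many as possible of each colour without reaching 20: 1 + 12 + 16 + 3 + 19 + 8 + 12 + 1 + 19 + 8 + 19 + 14 = 132.
The next one must give 20 of some colour, so 132 + 1 = 133.

133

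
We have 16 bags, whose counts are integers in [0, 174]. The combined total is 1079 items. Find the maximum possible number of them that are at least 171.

6

With k values at 171 or above and the rest at least 0, the sum is at least 0 + 171k.
Since the sum is 1079, we need 171k ≤ 1079, i.e. k ≤ 6.
k = 6 is achieved by 6 values at 171 and 10 at 0, total 1026; add 53 to one value (staying below 171) to reach 1079.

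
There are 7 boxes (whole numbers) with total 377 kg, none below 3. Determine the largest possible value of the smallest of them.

53

If every one of the 7 were at least 54, the total would be at least 7 × 54 = 378 > 377.
Taking 1 copy of 53 and 6 copies of 54 gives exactly 377, so 53 is attained.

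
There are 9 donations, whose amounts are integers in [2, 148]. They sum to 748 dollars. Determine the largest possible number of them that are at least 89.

8

With k values at 89 or above and the rest at least 2, the sum is at least 18 + 87k.
Since the sum is 748, we need 87k ≤ 730, i.e. k ≤ 8.
k = 8 is achieved by 8 values at 89 and 1 at 2, total 714; add 34 to one value (staying below 89) to reach 748.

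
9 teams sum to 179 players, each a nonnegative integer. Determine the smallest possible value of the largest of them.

The average is 179/9 > 19, so not all 9 can be 19 or less; the largest is ≥ 20.
Equality holds with 8 values of 20 and 1 value of 19.

20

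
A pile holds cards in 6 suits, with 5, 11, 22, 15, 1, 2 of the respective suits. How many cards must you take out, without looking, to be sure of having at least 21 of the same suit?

55

In the worst case you take as many as possible of each suit without reaching 21: 5 + 11 + 20 + 15 + 1 + 2 = 54.
The next one must give 21 of some suit, so 54 + 1 = 55.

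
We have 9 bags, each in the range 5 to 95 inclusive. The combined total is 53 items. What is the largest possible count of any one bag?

13

To make one bag as large as possible, make the other 8 as small as possible.
The other 8 contribute at least 8 × 5 = 40, leaving at most 53 − 40 = 13.
Since 13 ≤ 95, this is achievable: one at 13 and 8 at 5.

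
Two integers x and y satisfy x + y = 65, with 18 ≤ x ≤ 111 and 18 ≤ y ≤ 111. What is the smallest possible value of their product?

Since x + y is fixed, pushing one of them to its bound minimizes the product.
At the endpoint x = 18, y = 65 − 18 = 47, so xy = 18 × 47 = 846.

846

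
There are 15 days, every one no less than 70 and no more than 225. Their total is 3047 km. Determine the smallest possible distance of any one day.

70

Minimizing one value means maximizing the remaining 14.
The other 14 can take up 14 × 225 = 3150 ≥ 3047 − 70, so one day can sit at its floor of 70.
Achievable: one at 70 and the other 14 totalling 2977, which fits since 14 × 70 ≤ 2977 ≤ 14 × 225.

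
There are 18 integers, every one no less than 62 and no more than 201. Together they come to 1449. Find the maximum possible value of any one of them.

201

Maximizing one value means minimizing the remaining 17.
The other 17 contribute at least 17 × 62 = 1054, leaving at most 1449 − 1054 = 395.
But each integer is capped at 201, so the maximum is 201.
Achievable: one at 201 and the other 17 totalling 1248, which fits since 17 × 62 ≤ 1248 ≤ 17 × 201.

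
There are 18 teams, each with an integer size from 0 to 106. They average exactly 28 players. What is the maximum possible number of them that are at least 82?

6

The total is 18 × 28 = 504.
Suppose k of them are at least 82. Those contribute at least 82 each and the other 18 − k at least 0 each.
So the total is at least 82k + 0(18 − k) = 0 + 82k. This must be ≤ 504, giving k ≤ 6.
k = 6 is achieved by 6 values at 82 and 12 at 0, total 492; add 12 to one value (staying below 82) to reach 504.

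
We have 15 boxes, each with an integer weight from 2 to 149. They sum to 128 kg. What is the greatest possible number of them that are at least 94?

Suppose k of them are at least 94. Those contribute at least 94 each and the other 15 − k at least 2 each.
So the total is at least 94k + 2(15 − k) = 30 + 92k. This must be ≤ 128, giving k ≤ 1.
k = 1 is achieved by 1 value at 94 and 14 at 2, total 122; add 6 to one value (staying below 94) to reach 128.

1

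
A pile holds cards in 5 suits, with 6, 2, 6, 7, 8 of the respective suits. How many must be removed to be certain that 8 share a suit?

29

In the worst case you take as many as possible of each suit without reaching 8: 6 + 2 + 6 + 7 + 7 = 28.
The next one must give 8 of some suit, so 28 + 1 = 29.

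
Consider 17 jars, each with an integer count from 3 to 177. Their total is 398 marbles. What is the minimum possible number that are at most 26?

Each value above 26 is at least 27, contributing at least 27 − 3 = 24 above the floor 3.
The sum exceeds the floor total 51 by 347, so at most ⌊347/24⌋ = 14 exceed 26, and at least 3 are ≤ 26.
Exactly 3 works: 3 values at 3 and 14 at 27 total 387; raise one of the low values by 11 (still ≤ 26) to hit 398.

3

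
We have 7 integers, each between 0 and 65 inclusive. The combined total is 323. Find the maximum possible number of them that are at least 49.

With k values at 49 or above and the rest at least 0, the sum is at least 0 + 49k.
Since the sum is 323, we need 49k ≤ 323, i.e. k ≤ 6.
k = 6 is achieved by 6 values at 49 and 1 at 0, total 294; add 29 to one value (staying below 49) to reach 323.

6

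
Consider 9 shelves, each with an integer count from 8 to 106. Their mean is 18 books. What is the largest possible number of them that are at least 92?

1

The total is 9 × 18 = 162.
With k values at 92 or above and the rest at least 8, the sum is at least 72 + 84k.
Since the sum is 162, we need 84k ≤ 90, i.e. k ≤ 1.
k = 1 is achieved by 1 value at 92 and 8 at 8, total 156; add 6 to one value (staying below 92) to reach 162.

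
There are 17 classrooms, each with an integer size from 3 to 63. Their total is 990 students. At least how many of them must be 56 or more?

Each value short of 56 is at most 55, costing at least 63 − 55 = 8 against the maximum total of 1071.
We can afford to lose at most 1071 − 990 = 81, so at most ⌊81/8⌋ = 10 fall short, and at least 7 are ≥ 56.
Exactly 7 works: 7 values at 63 and 10 at 55 total 991; lower one of the high values by 1 (still ≥ 56) to hit 990.

7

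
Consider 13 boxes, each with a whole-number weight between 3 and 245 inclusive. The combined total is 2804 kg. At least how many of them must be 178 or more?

8

If only k of them are at least 178, the other 13 − k are at most 177, so the total is at most k·245 + (13 − k)·177.
This must reach 2804, so k·245 + (13 − k)·177 ≥ 2804, giving k ≥ 8.
Exactly 8 works: 8 values at 245 and 5 at 177 total 2845; lower one of the high values by 41 (still ≥ 178) to hit 2804.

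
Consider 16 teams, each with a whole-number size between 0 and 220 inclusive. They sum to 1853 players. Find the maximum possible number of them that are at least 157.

If k of the values are ≥ 157, the total is ≥ 157k + 0(16 − k).
Setting 157k + 0(16 − k) ≤ 1853 gives 157k ≤ 1853, so k ≤ 11.
k = 11 is achieved by 11 values at 157 and 5 at 0, total 1727; add 126 to one value (staying below 157) to reach 1853.

11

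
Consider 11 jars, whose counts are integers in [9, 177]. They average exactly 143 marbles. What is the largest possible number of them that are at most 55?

The total is 11 × 143 = 1573.
Suppose k of them are at most 55. Those contribute at most 55 each and the rest at most 177 each.
So the total is at most 55k + 177(11 − k) = 1947 − 122k. This must still be ≥ 1573, so k ≤ 3.
k = 3 is achieved by 3 values at 55 and 8 at 177, total 1581; lower one of the 177's by 8 (still > 55) to reach 1573.

3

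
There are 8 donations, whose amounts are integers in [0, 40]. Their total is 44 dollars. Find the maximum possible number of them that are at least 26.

1

If k of the values are ≥ 26, the total is ≥ 26k + 0(8 − k).
Setting 26k + 0(8 − k) ≤ 44 gives 26k ≤ 44, so k ≤ 1.
k = 1 is achieved by 1 value at 26 and 7 at 0, total 26; add 18 to one value (staying below 26) to reach 44.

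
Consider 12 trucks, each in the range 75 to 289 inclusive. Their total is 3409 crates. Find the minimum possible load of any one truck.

230

To make one truck as small as possible, make the other 11 as large as possible.
The other 11 contribute at most 11 × 289 = 3179, leaving at least 3409 − 3179 = 230.
Since 230 ≥ 75, this is achievable: one at 230 and 11 at 289.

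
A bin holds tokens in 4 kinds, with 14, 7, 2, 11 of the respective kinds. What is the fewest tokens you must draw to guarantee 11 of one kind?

30

In the worst case you take as many as possible of each kind without reaching 11: 10 + 7 + 2 + 10 = 29.
The next one must give 11 of some kind, so 29 + 1 = 30.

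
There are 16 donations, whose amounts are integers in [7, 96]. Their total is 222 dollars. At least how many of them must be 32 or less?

12

Each value above 32 is at least 33, contributing at least 33 − 7 = 26 above the floor 7.
The sum exceeds the floor total 112 by 110, so at most ⌊110/26⌋ = 4 exceed 32, and at least 12 are ≤ 32.
Exactly 12 works: 12 values at 7 and 4 at 33 total 216; raise one of the low values by 6 (still ≤ 32) to hit 222.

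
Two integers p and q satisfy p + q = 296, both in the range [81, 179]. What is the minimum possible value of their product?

pq = p(296 − p) is concave in p, so over [117, 179] it is minimized at an endpoint.
At the endpoint p = 117, q = 296 − 117 = 179, so pq = 117 × 179 = 20943.

20943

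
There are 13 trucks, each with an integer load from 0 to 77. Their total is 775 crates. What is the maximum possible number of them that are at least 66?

11

Suppose k of them are at least 66. Those contribute at least 66 each and the other 13 − k at least 0 each.
So the total is at least 66k + 0(13 − k) = 0 + 66k. This must be ≤ 775, giving k ≤ 11.
k = 11 is achieved by 11 values at 66 and 2 at 0, total 726; add 49 to one value (staying below 66) to reach 775.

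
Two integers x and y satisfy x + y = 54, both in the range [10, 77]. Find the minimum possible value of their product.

440

For a fixed sum, xy is smallest when x and y are as far apart as possible.
At the endpoint x = 10, y = 54 − 10 = 44, so xy = 10 × 44 = 440.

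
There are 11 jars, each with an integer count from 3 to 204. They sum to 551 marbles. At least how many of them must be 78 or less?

If only k of them are at most 78, the other 11 − k are at least 79, so the total is at least (11 − k)·79 + k·3.
This is ≤ 551, so (11 − k)·79 + 3k ≤ 551, which gives k ≥ 5.
Exactly 5 works: 5 values at 3 and 6 at 79 total 489; raise one of the low values by 62 (still ≤ 78) to hit 551.

5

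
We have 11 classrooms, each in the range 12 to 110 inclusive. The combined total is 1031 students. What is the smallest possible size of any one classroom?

Minimizing one value means maximizing the remaining 10.
The other 10 can take up 10 × 110 = 1100 ≥ 1031 − 12, so one classroom can sit at its floor of 12.
Achievable: one at 12 and the other 10 totalling 1019, which fits since 10 × 12 ≤ 1019 ≤ 10 × 110.

12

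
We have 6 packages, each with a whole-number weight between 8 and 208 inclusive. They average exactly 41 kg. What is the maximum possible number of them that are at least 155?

1

The total is 6 × 41 = 246.
If k of the values are ≥ 155, the total is ≥ 155k + 8(6 − k).
Setting 155k + 8(6 − k) ≤ 246 gives 147k ≤ 198, so k ≤ 1.
k = 1 is achieved by 1 value at 155 and 5 at 8, total 195; add 51 to one value (staying below 155) to reach 246.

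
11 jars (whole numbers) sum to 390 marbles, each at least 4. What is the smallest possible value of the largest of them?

The 11 values sum to 390, so their maximum is at least ⌈390/11⌉ = 36.
Equality holds with 5 values of 36 and 6 values of 35.

36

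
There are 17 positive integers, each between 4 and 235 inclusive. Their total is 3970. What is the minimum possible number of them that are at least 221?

16

Each value short of 221 is at most 220, costing at least 235 − 220 = 15 against the maximum total of 3995.
We can afford to lose at most 3995 − 3970 = 25, so at most ⌊25/15⌋ = 1 fall short, and at least 16 are ≥ 221.
Exactly 16 works: 16 values at 235 and 1 at 220 total 3980; lower one of the high values by 10 (still ≥ 221) to hit 3970.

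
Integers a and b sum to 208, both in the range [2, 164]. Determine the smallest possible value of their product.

For a fixed sum, ab is smallest when a and b are as far apart as possible.
The extreme feasible split is a = 44, b = 164, giving ab = 7216.

7216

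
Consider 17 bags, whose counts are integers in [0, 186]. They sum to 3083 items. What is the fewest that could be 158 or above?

15

Each value short of 158 is at most 157, costing at least 186 − 157 = 29 against the maximum total of 3162.
We can afford to lose at most 3162 − 3083 = 79, so at most ⌊79/29⌋ = 2 fall short, and at least 15 are ≥ 158.
Exactly 15 works: 15 values at 186 and 2 at 157 total 3104; lower one of the high values by 21 (still ≥ 158) to hit 3083.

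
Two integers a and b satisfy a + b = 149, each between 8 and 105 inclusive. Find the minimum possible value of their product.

4620

ab = a(149 − a) is concave in a, so over [44, 105] it is minimized at an endpoint.
The extreme feasible split is a = 44, b = 105, giving ab = 4620.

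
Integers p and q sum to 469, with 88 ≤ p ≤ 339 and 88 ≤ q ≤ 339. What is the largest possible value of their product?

For a fixed sum, the product pq is largest when p and q are as close as possible.
Taking p = 234 and q = 235 (both in [88, 339]) gives pq = 54990.

54990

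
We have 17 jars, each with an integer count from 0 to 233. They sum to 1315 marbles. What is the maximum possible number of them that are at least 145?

9

With k values at 145 or above and the rest at least 0, the sum is at least 0 + 145k.
Since the sum is 1315, we need 145k ≤ 1315, i.e. k ≤ 9.
k = 9 is achieved by 9 values at 145 and 8 at 0, total 1305; add 10 to one value (staying below 145) to reach 1315.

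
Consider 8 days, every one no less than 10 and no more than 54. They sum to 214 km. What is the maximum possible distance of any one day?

54

Maximizing one value means minimizing the remaining 7.
The other 7 contribute at least 7 × 10 = 70, leaving at most 214 − 70 = 144.
But each day is capped at 54, so the maximum is 54.
Achievable: one at 54 and the other 7 totalling 160, which fits since 7 × 10 ≤ 160 ≤ 7 × 54.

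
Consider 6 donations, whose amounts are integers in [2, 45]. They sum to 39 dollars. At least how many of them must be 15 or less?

If only k of them are at most 15, the other 6 − k are at least 16, so the total is at least (6 − k)·16 + k·2.
This is ≤ 39, so (6 − k)·16 + 2k ≤ 39, which gives k ≥ 5.
Exactly 5 works: 5 values at 2 and 1 at 16 total 26; raise one of the low values by 13 (still ≤ 15) to hit 39.

5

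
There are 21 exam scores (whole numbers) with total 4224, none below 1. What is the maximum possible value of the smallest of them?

201

If every one of the 21 were at least 202, the total would be at least 21 × 202 = 4242 > 4224.
Achievable: 18 of them at 201 and 3 at 202 total 4224.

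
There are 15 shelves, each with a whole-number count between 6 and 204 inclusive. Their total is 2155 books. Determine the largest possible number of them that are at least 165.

If k of the values are ≥ 165, the total is ≥ 165k + 6(15 − k).
Setting 165k + 6(15 − k) ≤ 2155 gives 159k ≤ 2065, so k ≤ 12.
k = 12 is achieved by 12 values at 165 and 3 at 6, total 1998; add 157 to one value (staying below 165) to reach 2155.

12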